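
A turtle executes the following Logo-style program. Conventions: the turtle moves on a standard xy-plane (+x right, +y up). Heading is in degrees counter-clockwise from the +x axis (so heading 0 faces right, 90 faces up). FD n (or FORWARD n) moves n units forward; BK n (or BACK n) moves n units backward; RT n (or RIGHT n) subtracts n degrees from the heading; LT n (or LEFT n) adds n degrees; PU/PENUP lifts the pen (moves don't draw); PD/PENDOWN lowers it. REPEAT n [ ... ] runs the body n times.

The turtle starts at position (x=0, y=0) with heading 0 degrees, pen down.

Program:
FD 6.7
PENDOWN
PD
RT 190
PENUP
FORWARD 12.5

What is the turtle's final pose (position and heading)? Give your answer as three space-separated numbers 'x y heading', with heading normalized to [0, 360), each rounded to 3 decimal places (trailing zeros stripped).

Answer: -5.61 2.171 170

Derivation:
Executing turtle program step by step:
Start: pos=(0,0), heading=0, pen down
FD 6.7: (0,0) -> (6.7,0) [heading=0, draw]
PD: pen down
PD: pen down
RT 190: heading 0 -> 170
PU: pen up
FD 12.5: (6.7,0) -> (-5.61,2.171) [heading=170, move]
Final: pos=(-5.61,2.171), heading=170, 1 segment(s) drawn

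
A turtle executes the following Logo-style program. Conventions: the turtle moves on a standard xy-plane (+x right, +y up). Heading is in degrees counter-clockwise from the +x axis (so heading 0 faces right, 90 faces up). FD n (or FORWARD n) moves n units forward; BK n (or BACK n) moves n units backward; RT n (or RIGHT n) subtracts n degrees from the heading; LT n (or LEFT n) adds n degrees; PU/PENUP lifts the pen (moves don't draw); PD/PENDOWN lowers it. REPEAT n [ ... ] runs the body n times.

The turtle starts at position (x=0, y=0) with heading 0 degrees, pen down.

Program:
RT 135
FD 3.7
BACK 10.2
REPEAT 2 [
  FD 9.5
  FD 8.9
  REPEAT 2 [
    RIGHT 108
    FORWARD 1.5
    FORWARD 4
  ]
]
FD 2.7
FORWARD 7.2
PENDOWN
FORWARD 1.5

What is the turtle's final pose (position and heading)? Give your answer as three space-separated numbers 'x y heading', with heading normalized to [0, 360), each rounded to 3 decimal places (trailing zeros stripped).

Executing turtle program step by step:
Start: pos=(0,0), heading=0, pen down
RT 135: heading 0 -> 225
FD 3.7: (0,0) -> (-2.616,-2.616) [heading=225, draw]
BK 10.2: (-2.616,-2.616) -> (4.596,4.596) [heading=225, draw]
REPEAT 2 [
  -- iteration 1/2 --
  FD 9.5: (4.596,4.596) -> (-2.121,-2.121) [heading=225, draw]
  FD 8.9: (-2.121,-2.121) -> (-8.415,-8.415) [heading=225, draw]
  REPEAT 2 [
    -- iteration 1/2 --
    RT 108: heading 225 -> 117
    FD 1.5: (-8.415,-8.415) -> (-9.096,-7.078) [heading=117, draw]
    FD 4: (-9.096,-7.078) -> (-10.912,-3.514) [heading=117, draw]
    -- iteration 2/2 --
    RT 108: heading 117 -> 9
    FD 1.5: (-10.912,-3.514) -> (-9.43,-3.279) [heading=9, draw]
    FD 4: (-9.43,-3.279) -> (-5.479,-2.654) [heading=9, draw]
  ]
  -- iteration 2/2 --
  FD 9.5: (-5.479,-2.654) -> (3.904,-1.168) [heading=9, draw]
  FD 8.9: (3.904,-1.168) -> (12.694,0.225) [heading=9, draw]
  REPEAT 2 [
    -- iteration 1/2 --
    RT 108: heading 9 -> 261
    FD 1.5: (12.694,0.225) -> (12.46,-1.257) [heading=261, draw]
    FD 4: (12.46,-1.257) -> (11.834,-5.208) [heading=261, draw]
    -- iteration 2/2 --
    RT 108: heading 261 -> 153
    FD 1.5: (11.834,-5.208) -> (10.497,-4.527) [heading=153, draw]
    FD 4: (10.497,-4.527) -> (6.933,-2.711) [heading=153, draw]
  ]
]
FD 2.7: (6.933,-2.711) -> (4.528,-1.485) [heading=153, draw]
FD 7.2: (4.528,-1.485) -> (-1.888,1.784) [heading=153, draw]
PD: pen down
FD 1.5: (-1.888,1.784) -> (-3.224,2.465) [heading=153, draw]
Final: pos=(-3.224,2.465), heading=153, 17 segment(s) drawn

Answer: -3.224 2.465 153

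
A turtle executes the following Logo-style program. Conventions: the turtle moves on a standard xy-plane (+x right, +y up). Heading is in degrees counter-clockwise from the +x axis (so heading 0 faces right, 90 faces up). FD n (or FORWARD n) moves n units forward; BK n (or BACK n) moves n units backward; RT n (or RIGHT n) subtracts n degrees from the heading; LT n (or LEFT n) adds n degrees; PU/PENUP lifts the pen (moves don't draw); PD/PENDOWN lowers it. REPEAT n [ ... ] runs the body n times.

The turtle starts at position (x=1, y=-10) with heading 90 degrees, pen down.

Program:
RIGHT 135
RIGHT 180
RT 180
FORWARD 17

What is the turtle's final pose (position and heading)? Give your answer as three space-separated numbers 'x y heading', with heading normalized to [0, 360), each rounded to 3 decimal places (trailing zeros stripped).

Executing turtle program step by step:
Start: pos=(1,-10), heading=90, pen down
RT 135: heading 90 -> 315
RT 180: heading 315 -> 135
RT 180: heading 135 -> 315
FD 17: (1,-10) -> (13.021,-22.021) [heading=315, draw]
Final: pos=(13.021,-22.021), heading=315, 1 segment(s) drawn

Answer: 13.021 -22.021 315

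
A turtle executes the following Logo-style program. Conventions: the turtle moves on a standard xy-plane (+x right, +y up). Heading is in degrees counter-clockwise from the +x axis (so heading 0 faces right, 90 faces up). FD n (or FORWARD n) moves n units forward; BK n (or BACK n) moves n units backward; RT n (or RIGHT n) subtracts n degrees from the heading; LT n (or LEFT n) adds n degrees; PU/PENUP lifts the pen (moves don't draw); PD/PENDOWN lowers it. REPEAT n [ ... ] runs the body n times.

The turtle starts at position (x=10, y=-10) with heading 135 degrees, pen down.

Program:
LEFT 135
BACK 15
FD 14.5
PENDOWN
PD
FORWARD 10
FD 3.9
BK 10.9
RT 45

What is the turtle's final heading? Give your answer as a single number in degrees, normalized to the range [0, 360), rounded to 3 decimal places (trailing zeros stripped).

Executing turtle program step by step:
Start: pos=(10,-10), heading=135, pen down
LT 135: heading 135 -> 270
BK 15: (10,-10) -> (10,5) [heading=270, draw]
FD 14.5: (10,5) -> (10,-9.5) [heading=270, draw]
PD: pen down
PD: pen down
FD 10: (10,-9.5) -> (10,-19.5) [heading=270, draw]
FD 3.9: (10,-19.5) -> (10,-23.4) [heading=270, draw]
BK 10.9: (10,-23.4) -> (10,-12.5) [heading=270, draw]
RT 45: heading 270 -> 225
Final: pos=(10,-12.5), heading=225, 5 segment(s) drawn

Answer: 225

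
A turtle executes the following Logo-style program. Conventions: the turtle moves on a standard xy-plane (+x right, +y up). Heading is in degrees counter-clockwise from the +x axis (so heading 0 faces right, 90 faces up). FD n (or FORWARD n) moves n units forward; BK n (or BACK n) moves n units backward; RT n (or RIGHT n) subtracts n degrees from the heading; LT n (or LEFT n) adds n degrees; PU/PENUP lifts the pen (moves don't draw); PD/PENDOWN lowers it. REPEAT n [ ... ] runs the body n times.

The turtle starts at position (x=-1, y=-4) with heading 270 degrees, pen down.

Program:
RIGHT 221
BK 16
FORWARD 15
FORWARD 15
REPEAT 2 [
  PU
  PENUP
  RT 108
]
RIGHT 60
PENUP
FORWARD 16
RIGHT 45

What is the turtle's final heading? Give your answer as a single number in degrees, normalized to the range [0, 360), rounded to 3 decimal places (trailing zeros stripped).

Answer: 88

Derivation:
Executing turtle program step by step:
Start: pos=(-1,-4), heading=270, pen down
RT 221: heading 270 -> 49
BK 16: (-1,-4) -> (-11.497,-16.075) [heading=49, draw]
FD 15: (-11.497,-16.075) -> (-1.656,-4.755) [heading=49, draw]
FD 15: (-1.656,-4.755) -> (8.185,6.566) [heading=49, draw]
REPEAT 2 [
  -- iteration 1/2 --
  PU: pen up
  PU: pen up
  RT 108: heading 49 -> 301
  -- iteration 2/2 --
  PU: pen up
  PU: pen up
  RT 108: heading 301 -> 193
]
RT 60: heading 193 -> 133
PU: pen up
FD 16: (8.185,6.566) -> (-2.727,18.268) [heading=133, move]
RT 45: heading 133 -> 88
Final: pos=(-2.727,18.268), heading=88, 3 segment(s) drawn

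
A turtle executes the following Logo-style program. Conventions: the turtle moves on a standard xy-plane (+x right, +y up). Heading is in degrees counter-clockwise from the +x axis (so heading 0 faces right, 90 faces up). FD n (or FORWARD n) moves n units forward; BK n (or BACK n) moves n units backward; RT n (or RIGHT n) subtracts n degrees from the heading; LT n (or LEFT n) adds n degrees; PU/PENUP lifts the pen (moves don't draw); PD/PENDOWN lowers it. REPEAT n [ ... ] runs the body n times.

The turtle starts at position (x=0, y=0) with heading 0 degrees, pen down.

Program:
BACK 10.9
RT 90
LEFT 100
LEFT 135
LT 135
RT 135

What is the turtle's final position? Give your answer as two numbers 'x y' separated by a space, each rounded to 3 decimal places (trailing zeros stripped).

Answer: -10.9 0

Derivation:
Executing turtle program step by step:
Start: pos=(0,0), heading=0, pen down
BK 10.9: (0,0) -> (-10.9,0) [heading=0, draw]
RT 90: heading 0 -> 270
LT 100: heading 270 -> 10
LT 135: heading 10 -> 145
LT 135: heading 145 -> 280
RT 135: heading 280 -> 145
Final: pos=(-10.9,0), heading=145, 1 segment(s) drawn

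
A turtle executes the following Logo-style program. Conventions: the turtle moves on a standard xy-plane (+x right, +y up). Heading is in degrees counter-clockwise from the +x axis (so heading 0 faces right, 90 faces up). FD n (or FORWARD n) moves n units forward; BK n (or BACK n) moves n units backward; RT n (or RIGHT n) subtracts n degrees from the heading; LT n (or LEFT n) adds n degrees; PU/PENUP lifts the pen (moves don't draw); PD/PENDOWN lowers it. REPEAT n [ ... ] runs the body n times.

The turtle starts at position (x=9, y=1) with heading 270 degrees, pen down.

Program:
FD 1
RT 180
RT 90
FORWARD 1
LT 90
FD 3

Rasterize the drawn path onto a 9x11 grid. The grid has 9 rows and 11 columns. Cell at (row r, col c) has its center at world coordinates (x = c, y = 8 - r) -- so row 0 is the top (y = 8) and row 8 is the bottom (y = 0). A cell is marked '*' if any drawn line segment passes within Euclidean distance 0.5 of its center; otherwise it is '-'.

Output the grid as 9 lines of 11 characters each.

Answer: -----------
-----------
-----------
-----------
-----------
----------*
----------*
---------**
---------**

Derivation:
Segment 0: (9,1) -> (9,0)
Segment 1: (9,0) -> (10,0)
Segment 2: (10,0) -> (10,3)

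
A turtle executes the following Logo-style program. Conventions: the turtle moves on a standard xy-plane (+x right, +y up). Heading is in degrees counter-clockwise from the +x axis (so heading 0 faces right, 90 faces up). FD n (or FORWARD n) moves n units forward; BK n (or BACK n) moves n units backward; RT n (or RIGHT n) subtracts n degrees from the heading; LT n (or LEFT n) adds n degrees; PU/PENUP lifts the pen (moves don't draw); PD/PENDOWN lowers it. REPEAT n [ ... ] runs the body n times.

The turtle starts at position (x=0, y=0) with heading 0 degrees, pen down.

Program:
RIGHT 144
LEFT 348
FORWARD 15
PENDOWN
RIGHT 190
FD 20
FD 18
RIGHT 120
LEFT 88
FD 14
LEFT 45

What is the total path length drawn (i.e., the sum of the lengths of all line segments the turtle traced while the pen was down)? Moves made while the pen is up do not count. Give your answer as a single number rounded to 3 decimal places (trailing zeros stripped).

Answer: 67

Derivation:
Executing turtle program step by step:
Start: pos=(0,0), heading=0, pen down
RT 144: heading 0 -> 216
LT 348: heading 216 -> 204
FD 15: (0,0) -> (-13.703,-6.101) [heading=204, draw]
PD: pen down
RT 190: heading 204 -> 14
FD 20: (-13.703,-6.101) -> (5.703,-1.263) [heading=14, draw]
FD 18: (5.703,-1.263) -> (23.168,3.092) [heading=14, draw]
RT 120: heading 14 -> 254
LT 88: heading 254 -> 342
FD 14: (23.168,3.092) -> (36.483,-1.234) [heading=342, draw]
LT 45: heading 342 -> 27
Final: pos=(36.483,-1.234), heading=27, 4 segment(s) drawn

Segment lengths:
  seg 1: (0,0) -> (-13.703,-6.101), length = 15
  seg 2: (-13.703,-6.101) -> (5.703,-1.263), length = 20
  seg 3: (5.703,-1.263) -> (23.168,3.092), length = 18
  seg 4: (23.168,3.092) -> (36.483,-1.234), length = 14
Total = 67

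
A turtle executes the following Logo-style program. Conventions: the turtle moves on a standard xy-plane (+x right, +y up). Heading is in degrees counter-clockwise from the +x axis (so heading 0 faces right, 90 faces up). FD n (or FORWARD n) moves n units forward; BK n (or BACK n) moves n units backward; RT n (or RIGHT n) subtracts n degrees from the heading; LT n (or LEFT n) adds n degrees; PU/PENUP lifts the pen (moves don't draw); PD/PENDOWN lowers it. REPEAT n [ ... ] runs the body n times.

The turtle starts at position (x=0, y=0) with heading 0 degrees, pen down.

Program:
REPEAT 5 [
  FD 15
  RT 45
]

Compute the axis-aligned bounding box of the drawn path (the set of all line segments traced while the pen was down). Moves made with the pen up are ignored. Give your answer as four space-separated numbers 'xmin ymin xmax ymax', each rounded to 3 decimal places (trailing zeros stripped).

Answer: 0 -36.213 25.607 0

Derivation:
Executing turtle program step by step:
Start: pos=(0,0), heading=0, pen down
REPEAT 5 [
  -- iteration 1/5 --
  FD 15: (0,0) -> (15,0) [heading=0, draw]
  RT 45: heading 0 -> 315
  -- iteration 2/5 --
  FD 15: (15,0) -> (25.607,-10.607) [heading=315, draw]
  RT 45: heading 315 -> 270
  -- iteration 3/5 --
  FD 15: (25.607,-10.607) -> (25.607,-25.607) [heading=270, draw]
  RT 45: heading 270 -> 225
  -- iteration 4/5 --
  FD 15: (25.607,-25.607) -> (15,-36.213) [heading=225, draw]
  RT 45: heading 225 -> 180
  -- iteration 5/5 --
  FD 15: (15,-36.213) -> (0,-36.213) [heading=180, draw]
  RT 45: heading 180 -> 135
]
Final: pos=(0,-36.213), heading=135, 5 segment(s) drawn

Segment endpoints: x in {0, 0, 15, 15, 25.607}, y in {-36.213, -25.607, -10.607, 0}
xmin=0, ymin=-36.213, xmax=25.607, ymax=0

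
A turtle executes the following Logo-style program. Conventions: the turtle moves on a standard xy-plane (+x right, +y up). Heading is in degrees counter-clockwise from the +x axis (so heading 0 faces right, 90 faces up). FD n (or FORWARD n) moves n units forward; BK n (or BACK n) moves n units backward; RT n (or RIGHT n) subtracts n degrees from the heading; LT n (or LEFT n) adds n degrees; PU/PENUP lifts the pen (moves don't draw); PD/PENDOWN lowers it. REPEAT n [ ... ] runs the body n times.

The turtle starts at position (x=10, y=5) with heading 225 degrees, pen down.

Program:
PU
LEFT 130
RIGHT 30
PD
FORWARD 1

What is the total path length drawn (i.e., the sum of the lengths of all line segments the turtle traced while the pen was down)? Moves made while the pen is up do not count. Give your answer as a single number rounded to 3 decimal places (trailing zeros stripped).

Answer: 1

Derivation:
Executing turtle program step by step:
Start: pos=(10,5), heading=225, pen down
PU: pen up
LT 130: heading 225 -> 355
RT 30: heading 355 -> 325
PD: pen down
FD 1: (10,5) -> (10.819,4.426) [heading=325, draw]
Final: pos=(10.819,4.426), heading=325, 1 segment(s) drawn

Segment lengths:
  seg 1: (10,5) -> (10.819,4.426), length = 1
Total = 1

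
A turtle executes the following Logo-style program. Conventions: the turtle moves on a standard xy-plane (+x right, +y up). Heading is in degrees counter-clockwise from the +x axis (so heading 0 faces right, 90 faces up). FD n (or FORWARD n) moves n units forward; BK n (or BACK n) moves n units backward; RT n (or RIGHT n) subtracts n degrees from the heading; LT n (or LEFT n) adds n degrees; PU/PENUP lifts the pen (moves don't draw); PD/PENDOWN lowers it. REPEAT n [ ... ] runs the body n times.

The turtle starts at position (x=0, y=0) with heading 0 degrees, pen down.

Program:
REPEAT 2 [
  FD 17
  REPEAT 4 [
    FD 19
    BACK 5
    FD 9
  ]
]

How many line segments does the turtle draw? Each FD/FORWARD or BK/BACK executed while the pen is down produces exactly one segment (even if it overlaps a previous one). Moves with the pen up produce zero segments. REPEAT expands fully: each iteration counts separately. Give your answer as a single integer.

Answer: 26

Derivation:
Executing turtle program step by step:
Start: pos=(0,0), heading=0, pen down
REPEAT 2 [
  -- iteration 1/2 --
  FD 17: (0,0) -> (17,0) [heading=0, draw]
  REPEAT 4 [
    -- iteration 1/4 --
    FD 19: (17,0) -> (36,0) [heading=0, draw]
    BK 5: (36,0) -> (31,0) [heading=0, draw]
    FD 9: (31,0) -> (40,0) [heading=0, draw]
    -- iteration 2/4 --
    FD 19: (40,0) -> (59,0) [heading=0, draw]
    BK 5: (59,0) -> (54,0) [heading=0, draw]
    FD 9: (54,0) -> (63,0) [heading=0, draw]
    -- iteration 3/4 --
    FD 19: (63,0) -> (82,0) [heading=0, draw]
    BK 5: (82,0) -> (77,0) [heading=0, draw]
    FD 9: (77,0) -> (86,0) [heading=0, draw]
    -- iteration 4/4 --
    FD 19: (86,0) -> (105,0) [heading=0, draw]
    BK 5: (105,0) -> (100,0) [heading=0, draw]
    FD 9: (100,0) -> (109,0) [heading=0, draw]
  ]
  -- iteration 2/2 --
  FD 17: (109,0) -> (126,0) [heading=0, draw]
  REPEAT 4 [
    -- iteration 1/4 --
    FD 19: (126,0) -> (145,0) [heading=0, draw]
    BK 5: (145,0) -> (140,0) [heading=0, draw]
    FD 9: (140,0) -> (149,0) [heading=0, draw]
    -- iteration 2/4 --
    FD 19: (149,0) -> (168,0) [heading=0, draw]
    BK 5: (168,0) -> (163,0) [heading=0, draw]
    FD 9: (163,0) -> (172,0) [heading=0, draw]
    -- iteration 3/4 --
    FD 19: (172,0) -> (191,0) [heading=0, draw]
    BK 5: (191,0) -> (186,0) [heading=0, draw]
    FD 9: (186,0) -> (195,0) [heading=0, draw]
    -- iteration 4/4 --
    FD 19: (195,0) -> (214,0) [heading=0, draw]
    BK 5: (214,0) -> (209,0) [heading=0, draw]
    FD 9: (209,0) -> (218,0) [heading=0, draw]
  ]
]
Final: pos=(218,0), heading=0, 26 segment(s) drawn
Segments drawn: 26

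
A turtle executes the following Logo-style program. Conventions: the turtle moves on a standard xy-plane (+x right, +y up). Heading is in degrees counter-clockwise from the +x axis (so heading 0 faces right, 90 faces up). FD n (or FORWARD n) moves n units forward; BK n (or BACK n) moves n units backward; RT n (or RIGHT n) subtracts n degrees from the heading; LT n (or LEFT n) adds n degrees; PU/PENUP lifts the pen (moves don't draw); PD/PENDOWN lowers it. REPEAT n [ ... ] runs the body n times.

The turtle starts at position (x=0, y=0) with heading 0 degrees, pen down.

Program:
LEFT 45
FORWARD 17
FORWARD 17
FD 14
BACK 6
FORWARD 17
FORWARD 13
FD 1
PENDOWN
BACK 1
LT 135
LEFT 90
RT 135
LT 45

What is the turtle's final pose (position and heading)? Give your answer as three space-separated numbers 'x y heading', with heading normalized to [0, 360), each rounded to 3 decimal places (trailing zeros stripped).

Executing turtle program step by step:
Start: pos=(0,0), heading=0, pen down
LT 45: heading 0 -> 45
FD 17: (0,0) -> (12.021,12.021) [heading=45, draw]
FD 17: (12.021,12.021) -> (24.042,24.042) [heading=45, draw]
FD 14: (24.042,24.042) -> (33.941,33.941) [heading=45, draw]
BK 6: (33.941,33.941) -> (29.698,29.698) [heading=45, draw]
FD 17: (29.698,29.698) -> (41.719,41.719) [heading=45, draw]
FD 13: (41.719,41.719) -> (50.912,50.912) [heading=45, draw]
FD 1: (50.912,50.912) -> (51.619,51.619) [heading=45, draw]
PD: pen down
BK 1: (51.619,51.619) -> (50.912,50.912) [heading=45, draw]
LT 135: heading 45 -> 180
LT 90: heading 180 -> 270
RT 135: heading 270 -> 135
LT 45: heading 135 -> 180
Final: pos=(50.912,50.912), heading=180, 8 segment(s) drawn

Answer: 50.912 50.912 180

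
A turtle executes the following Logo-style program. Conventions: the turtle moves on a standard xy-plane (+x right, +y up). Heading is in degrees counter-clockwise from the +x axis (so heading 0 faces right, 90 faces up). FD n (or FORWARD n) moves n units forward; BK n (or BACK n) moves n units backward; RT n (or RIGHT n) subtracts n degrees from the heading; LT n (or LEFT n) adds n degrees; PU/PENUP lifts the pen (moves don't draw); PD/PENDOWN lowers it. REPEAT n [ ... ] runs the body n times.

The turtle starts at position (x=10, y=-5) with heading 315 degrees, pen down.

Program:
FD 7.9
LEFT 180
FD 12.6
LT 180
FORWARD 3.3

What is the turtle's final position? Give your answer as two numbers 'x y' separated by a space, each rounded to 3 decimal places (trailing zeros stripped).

Answer: 9.01 -4.01

Derivation:
Executing turtle program step by step:
Start: pos=(10,-5), heading=315, pen down
FD 7.9: (10,-5) -> (15.586,-10.586) [heading=315, draw]
LT 180: heading 315 -> 135
FD 12.6: (15.586,-10.586) -> (6.677,-1.677) [heading=135, draw]
LT 180: heading 135 -> 315
FD 3.3: (6.677,-1.677) -> (9.01,-4.01) [heading=315, draw]
Final: pos=(9.01,-4.01), heading=315, 3 segment(s) drawn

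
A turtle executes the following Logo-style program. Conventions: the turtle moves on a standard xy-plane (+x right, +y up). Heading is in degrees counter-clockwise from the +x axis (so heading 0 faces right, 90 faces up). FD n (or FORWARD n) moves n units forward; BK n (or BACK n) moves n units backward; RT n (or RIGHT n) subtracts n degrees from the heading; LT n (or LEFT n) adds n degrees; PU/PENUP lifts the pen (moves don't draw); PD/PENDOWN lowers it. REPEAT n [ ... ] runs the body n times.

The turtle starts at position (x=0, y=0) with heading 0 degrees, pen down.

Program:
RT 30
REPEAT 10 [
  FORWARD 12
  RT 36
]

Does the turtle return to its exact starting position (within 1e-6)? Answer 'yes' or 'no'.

Answer: yes

Derivation:
Executing turtle program step by step:
Start: pos=(0,0), heading=0, pen down
RT 30: heading 0 -> 330
REPEAT 10 [
  -- iteration 1/10 --
  FD 12: (0,0) -> (10.392,-6) [heading=330, draw]
  RT 36: heading 330 -> 294
  -- iteration 2/10 --
  FD 12: (10.392,-6) -> (15.273,-16.963) [heading=294, draw]
  RT 36: heading 294 -> 258
  -- iteration 3/10 --
  FD 12: (15.273,-16.963) -> (12.778,-28.7) [heading=258, draw]
  RT 36: heading 258 -> 222
  -- iteration 4/10 --
  FD 12: (12.778,-28.7) -> (3.86,-36.73) [heading=222, draw]
  RT 36: heading 222 -> 186
  -- iteration 5/10 --
  FD 12: (3.86,-36.73) -> (-8.074,-37.984) [heading=186, draw]
  RT 36: heading 186 -> 150
  -- iteration 6/10 --
  FD 12: (-8.074,-37.984) -> (-18.466,-31.984) [heading=150, draw]
  RT 36: heading 150 -> 114
  -- iteration 7/10 --
  FD 12: (-18.466,-31.984) -> (-23.347,-21.022) [heading=114, draw]
  RT 36: heading 114 -> 78
  -- iteration 8/10 --
  FD 12: (-23.347,-21.022) -> (-20.852,-9.284) [heading=78, draw]
  RT 36: heading 78 -> 42
  -- iteration 9/10 --
  FD 12: (-20.852,-9.284) -> (-11.934,-1.254) [heading=42, draw]
  RT 36: heading 42 -> 6
  -- iteration 10/10 --
  FD 12: (-11.934,-1.254) -> (0,0) [heading=6, draw]
  RT 36: heading 6 -> 330
]
Final: pos=(0,0), heading=330, 10 segment(s) drawn

Start position: (0, 0)
Final position: (0, 0)
Distance = 0; < 1e-6 -> CLOSED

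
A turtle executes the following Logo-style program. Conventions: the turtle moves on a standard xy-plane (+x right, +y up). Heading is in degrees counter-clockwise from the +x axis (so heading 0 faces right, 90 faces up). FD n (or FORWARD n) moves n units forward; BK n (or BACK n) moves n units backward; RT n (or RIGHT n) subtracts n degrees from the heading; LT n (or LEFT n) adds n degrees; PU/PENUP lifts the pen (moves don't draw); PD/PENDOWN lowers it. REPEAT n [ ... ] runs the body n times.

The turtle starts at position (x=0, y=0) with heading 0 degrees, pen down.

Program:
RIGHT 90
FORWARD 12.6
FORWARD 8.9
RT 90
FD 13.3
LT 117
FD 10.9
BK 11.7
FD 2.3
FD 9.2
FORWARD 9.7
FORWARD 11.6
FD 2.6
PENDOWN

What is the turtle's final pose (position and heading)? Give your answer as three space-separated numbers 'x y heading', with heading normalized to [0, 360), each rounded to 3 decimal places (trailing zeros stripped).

Executing turtle program step by step:
Start: pos=(0,0), heading=0, pen down
RT 90: heading 0 -> 270
FD 12.6: (0,0) -> (0,-12.6) [heading=270, draw]
FD 8.9: (0,-12.6) -> (0,-21.5) [heading=270, draw]
RT 90: heading 270 -> 180
FD 13.3: (0,-21.5) -> (-13.3,-21.5) [heading=180, draw]
LT 117: heading 180 -> 297
FD 10.9: (-13.3,-21.5) -> (-8.352,-31.212) [heading=297, draw]
BK 11.7: (-8.352,-31.212) -> (-13.663,-20.787) [heading=297, draw]
FD 2.3: (-13.663,-20.787) -> (-12.619,-22.837) [heading=297, draw]
FD 9.2: (-12.619,-22.837) -> (-8.442,-31.034) [heading=297, draw]
FD 9.7: (-8.442,-31.034) -> (-4.039,-39.677) [heading=297, draw]
FD 11.6: (-4.039,-39.677) -> (1.228,-50.012) [heading=297, draw]
FD 2.6: (1.228,-50.012) -> (2.408,-52.329) [heading=297, draw]
PD: pen down
Final: pos=(2.408,-52.329), heading=297, 10 segment(s) drawn

Answer: 2.408 -52.329 297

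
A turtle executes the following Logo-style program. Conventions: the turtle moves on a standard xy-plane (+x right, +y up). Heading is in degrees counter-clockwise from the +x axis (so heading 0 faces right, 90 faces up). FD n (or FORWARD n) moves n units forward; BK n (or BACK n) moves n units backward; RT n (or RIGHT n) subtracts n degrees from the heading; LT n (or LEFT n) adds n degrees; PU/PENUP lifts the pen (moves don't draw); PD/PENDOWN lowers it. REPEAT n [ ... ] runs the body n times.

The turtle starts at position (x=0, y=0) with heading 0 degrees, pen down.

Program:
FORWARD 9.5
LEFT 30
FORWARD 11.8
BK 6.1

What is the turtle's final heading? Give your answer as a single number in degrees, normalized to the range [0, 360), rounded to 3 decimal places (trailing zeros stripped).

Executing turtle program step by step:
Start: pos=(0,0), heading=0, pen down
FD 9.5: (0,0) -> (9.5,0) [heading=0, draw]
LT 30: heading 0 -> 30
FD 11.8: (9.5,0) -> (19.719,5.9) [heading=30, draw]
BK 6.1: (19.719,5.9) -> (14.436,2.85) [heading=30, draw]
Final: pos=(14.436,2.85), heading=30, 3 segment(s) drawn

Answer: 30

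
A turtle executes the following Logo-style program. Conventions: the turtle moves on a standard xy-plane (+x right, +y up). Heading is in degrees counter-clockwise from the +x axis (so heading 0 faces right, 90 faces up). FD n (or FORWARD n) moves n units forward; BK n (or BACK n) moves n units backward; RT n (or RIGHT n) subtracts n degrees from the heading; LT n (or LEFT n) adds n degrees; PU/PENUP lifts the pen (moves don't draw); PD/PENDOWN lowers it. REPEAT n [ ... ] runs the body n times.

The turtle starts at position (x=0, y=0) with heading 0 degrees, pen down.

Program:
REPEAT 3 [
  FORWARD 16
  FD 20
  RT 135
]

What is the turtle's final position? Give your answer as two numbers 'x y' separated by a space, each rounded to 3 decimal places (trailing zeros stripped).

Executing turtle program step by step:
Start: pos=(0,0), heading=0, pen down
REPEAT 3 [
  -- iteration 1/3 --
  FD 16: (0,0) -> (16,0) [heading=0, draw]
  FD 20: (16,0) -> (36,0) [heading=0, draw]
  RT 135: heading 0 -> 225
  -- iteration 2/3 --
  FD 16: (36,0) -> (24.686,-11.314) [heading=225, draw]
  FD 20: (24.686,-11.314) -> (10.544,-25.456) [heading=225, draw]
  RT 135: heading 225 -> 90
  -- iteration 3/3 --
  FD 16: (10.544,-25.456) -> (10.544,-9.456) [heading=90, draw]
  FD 20: (10.544,-9.456) -> (10.544,10.544) [heading=90, draw]
  RT 135: heading 90 -> 315
]
Final: pos=(10.544,10.544), heading=315, 6 segment(s) drawn

Answer: 10.544 10.544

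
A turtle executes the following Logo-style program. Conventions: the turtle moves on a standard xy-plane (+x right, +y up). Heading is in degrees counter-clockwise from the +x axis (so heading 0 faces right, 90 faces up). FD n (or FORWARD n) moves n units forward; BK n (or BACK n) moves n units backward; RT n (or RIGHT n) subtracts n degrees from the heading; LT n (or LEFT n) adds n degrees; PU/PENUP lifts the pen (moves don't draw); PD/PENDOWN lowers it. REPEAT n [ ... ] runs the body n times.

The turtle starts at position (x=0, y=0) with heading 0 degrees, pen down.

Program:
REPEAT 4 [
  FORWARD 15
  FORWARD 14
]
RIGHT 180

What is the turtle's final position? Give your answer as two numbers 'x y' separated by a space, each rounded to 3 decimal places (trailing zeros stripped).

Executing turtle program step by step:
Start: pos=(0,0), heading=0, pen down
REPEAT 4 [
  -- iteration 1/4 --
  FD 15: (0,0) -> (15,0) [heading=0, draw]
  FD 14: (15,0) -> (29,0) [heading=0, draw]
  -- iteration 2/4 --
  FD 15: (29,0) -> (44,0) [heading=0, draw]
  FD 14: (44,0) -> (58,0) [heading=0, draw]
  -- iteration 3/4 --
  FD 15: (58,0) -> (73,0) [heading=0, draw]
  FD 14: (73,0) -> (87,0) [heading=0, draw]
  -- iteration 4/4 --
  FD 15: (87,0) -> (102,0) [heading=0, draw]
  FD 14: (102,0) -> (116,0) [heading=0, draw]
]
RT 180: heading 0 -> 180
Final: pos=(116,0), heading=180, 8 segment(s) drawn

Answer: 116 0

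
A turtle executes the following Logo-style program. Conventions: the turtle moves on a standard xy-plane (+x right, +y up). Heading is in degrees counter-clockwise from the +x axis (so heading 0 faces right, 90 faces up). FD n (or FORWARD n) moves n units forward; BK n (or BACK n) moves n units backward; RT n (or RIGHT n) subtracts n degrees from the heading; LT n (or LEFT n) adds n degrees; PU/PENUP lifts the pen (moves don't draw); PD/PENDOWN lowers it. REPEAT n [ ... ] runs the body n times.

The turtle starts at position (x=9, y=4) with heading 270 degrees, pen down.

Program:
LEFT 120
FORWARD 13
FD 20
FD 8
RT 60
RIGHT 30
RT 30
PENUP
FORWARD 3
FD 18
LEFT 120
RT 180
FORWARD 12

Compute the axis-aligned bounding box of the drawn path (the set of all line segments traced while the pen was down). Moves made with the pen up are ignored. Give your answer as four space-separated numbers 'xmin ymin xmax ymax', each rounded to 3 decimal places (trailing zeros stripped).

Executing turtle program step by step:
Start: pos=(9,4), heading=270, pen down
LT 120: heading 270 -> 30
FD 13: (9,4) -> (20.258,10.5) [heading=30, draw]
FD 20: (20.258,10.5) -> (37.579,20.5) [heading=30, draw]
FD 8: (37.579,20.5) -> (44.507,24.5) [heading=30, draw]
RT 60: heading 30 -> 330
RT 30: heading 330 -> 300
RT 30: heading 300 -> 270
PU: pen up
FD 3: (44.507,24.5) -> (44.507,21.5) [heading=270, move]
FD 18: (44.507,21.5) -> (44.507,3.5) [heading=270, move]
LT 120: heading 270 -> 30
RT 180: heading 30 -> 210
FD 12: (44.507,3.5) -> (34.115,-2.5) [heading=210, move]
Final: pos=(34.115,-2.5), heading=210, 3 segment(s) drawn

Segment endpoints: x in {9, 20.258, 37.579, 44.507}, y in {4, 10.5, 20.5, 24.5}
xmin=9, ymin=4, xmax=44.507, ymax=24.5

Answer: 9 4 44.507 24.5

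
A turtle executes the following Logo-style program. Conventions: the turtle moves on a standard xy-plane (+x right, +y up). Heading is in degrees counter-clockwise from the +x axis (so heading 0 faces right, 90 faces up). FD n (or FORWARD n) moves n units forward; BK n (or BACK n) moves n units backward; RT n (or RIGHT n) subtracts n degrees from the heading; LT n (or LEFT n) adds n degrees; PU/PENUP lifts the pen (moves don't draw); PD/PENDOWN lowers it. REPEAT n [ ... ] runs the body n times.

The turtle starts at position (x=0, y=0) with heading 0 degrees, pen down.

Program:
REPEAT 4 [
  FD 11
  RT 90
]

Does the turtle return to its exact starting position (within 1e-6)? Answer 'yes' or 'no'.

Executing turtle program step by step:
Start: pos=(0,0), heading=0, pen down
REPEAT 4 [
  -- iteration 1/4 --
  FD 11: (0,0) -> (11,0) [heading=0, draw]
  RT 90: heading 0 -> 270
  -- iteration 2/4 --
  FD 11: (11,0) -> (11,-11) [heading=270, draw]
  RT 90: heading 270 -> 180
  -- iteration 3/4 --
  FD 11: (11,-11) -> (0,-11) [heading=180, draw]
  RT 90: heading 180 -> 90
  -- iteration 4/4 --
  FD 11: (0,-11) -> (0,0) [heading=90, draw]
  RT 90: heading 90 -> 0
]
Final: pos=(0,0), heading=0, 4 segment(s) drawn

Start position: (0, 0)
Final position: (0, 0)
Distance = 0; < 1e-6 -> CLOSED

Answer: yes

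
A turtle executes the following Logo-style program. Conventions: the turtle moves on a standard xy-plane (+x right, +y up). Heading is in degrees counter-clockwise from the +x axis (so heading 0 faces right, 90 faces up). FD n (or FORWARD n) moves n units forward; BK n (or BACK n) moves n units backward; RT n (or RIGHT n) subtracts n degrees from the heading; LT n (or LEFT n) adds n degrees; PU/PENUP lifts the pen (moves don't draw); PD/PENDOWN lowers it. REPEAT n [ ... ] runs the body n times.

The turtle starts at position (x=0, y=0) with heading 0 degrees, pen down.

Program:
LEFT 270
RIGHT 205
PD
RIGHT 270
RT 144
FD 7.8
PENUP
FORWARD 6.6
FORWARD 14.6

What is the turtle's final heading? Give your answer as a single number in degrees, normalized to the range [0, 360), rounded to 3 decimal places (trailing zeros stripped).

Executing turtle program step by step:
Start: pos=(0,0), heading=0, pen down
LT 270: heading 0 -> 270
RT 205: heading 270 -> 65
PD: pen down
RT 270: heading 65 -> 155
RT 144: heading 155 -> 11
FD 7.8: (0,0) -> (7.657,1.488) [heading=11, draw]
PU: pen up
FD 6.6: (7.657,1.488) -> (14.135,2.748) [heading=11, move]
FD 14.6: (14.135,2.748) -> (28.467,5.533) [heading=11, move]
Final: pos=(28.467,5.533), heading=11, 1 segment(s) drawn

Answer: 11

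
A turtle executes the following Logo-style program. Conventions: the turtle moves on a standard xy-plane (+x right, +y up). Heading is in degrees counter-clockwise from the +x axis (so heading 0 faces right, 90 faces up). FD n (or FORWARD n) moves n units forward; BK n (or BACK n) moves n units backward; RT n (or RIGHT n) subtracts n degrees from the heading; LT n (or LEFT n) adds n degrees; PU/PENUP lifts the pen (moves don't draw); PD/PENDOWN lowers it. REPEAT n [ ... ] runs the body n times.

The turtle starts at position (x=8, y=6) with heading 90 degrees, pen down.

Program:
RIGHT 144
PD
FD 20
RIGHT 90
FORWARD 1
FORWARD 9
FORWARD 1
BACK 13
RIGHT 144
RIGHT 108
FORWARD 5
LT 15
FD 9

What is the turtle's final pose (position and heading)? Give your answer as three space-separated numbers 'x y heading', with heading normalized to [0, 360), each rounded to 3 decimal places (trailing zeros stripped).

Answer: 33.821 -15.169 339

Derivation:
Executing turtle program step by step:
Start: pos=(8,6), heading=90, pen down
RT 144: heading 90 -> 306
PD: pen down
FD 20: (8,6) -> (19.756,-10.18) [heading=306, draw]
RT 90: heading 306 -> 216
FD 1: (19.756,-10.18) -> (18.947,-10.768) [heading=216, draw]
FD 9: (18.947,-10.768) -> (11.666,-16.058) [heading=216, draw]
FD 1: (11.666,-16.058) -> (10.857,-16.646) [heading=216, draw]
BK 13: (10.857,-16.646) -> (21.374,-9.005) [heading=216, draw]
RT 144: heading 216 -> 72
RT 108: heading 72 -> 324
FD 5: (21.374,-9.005) -> (25.419,-11.944) [heading=324, draw]
LT 15: heading 324 -> 339
FD 9: (25.419,-11.944) -> (33.821,-15.169) [heading=339, draw]
Final: pos=(33.821,-15.169), heading=339, 7 segment(s) drawn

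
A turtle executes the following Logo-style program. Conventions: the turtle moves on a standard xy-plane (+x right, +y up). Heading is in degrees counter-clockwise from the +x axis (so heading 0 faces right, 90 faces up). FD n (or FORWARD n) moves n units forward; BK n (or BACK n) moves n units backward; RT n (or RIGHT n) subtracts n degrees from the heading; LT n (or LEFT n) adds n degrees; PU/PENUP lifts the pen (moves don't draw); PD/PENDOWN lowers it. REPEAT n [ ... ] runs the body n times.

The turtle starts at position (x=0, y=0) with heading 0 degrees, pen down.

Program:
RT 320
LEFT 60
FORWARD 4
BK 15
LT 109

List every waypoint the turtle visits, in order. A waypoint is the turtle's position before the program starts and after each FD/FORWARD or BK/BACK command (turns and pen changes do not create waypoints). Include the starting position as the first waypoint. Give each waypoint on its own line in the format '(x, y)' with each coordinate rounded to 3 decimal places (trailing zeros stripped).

Answer: (0, 0)
(-0.695, 3.939)
(1.91, -10.833)

Derivation:
Executing turtle program step by step:
Start: pos=(0,0), heading=0, pen down
RT 320: heading 0 -> 40
LT 60: heading 40 -> 100
FD 4: (0,0) -> (-0.695,3.939) [heading=100, draw]
BK 15: (-0.695,3.939) -> (1.91,-10.833) [heading=100, draw]
LT 109: heading 100 -> 209
Final: pos=(1.91,-10.833), heading=209, 2 segment(s) drawn
Waypoints (3 total):
(0, 0)
(-0.695, 3.939)
(1.91, -10.833)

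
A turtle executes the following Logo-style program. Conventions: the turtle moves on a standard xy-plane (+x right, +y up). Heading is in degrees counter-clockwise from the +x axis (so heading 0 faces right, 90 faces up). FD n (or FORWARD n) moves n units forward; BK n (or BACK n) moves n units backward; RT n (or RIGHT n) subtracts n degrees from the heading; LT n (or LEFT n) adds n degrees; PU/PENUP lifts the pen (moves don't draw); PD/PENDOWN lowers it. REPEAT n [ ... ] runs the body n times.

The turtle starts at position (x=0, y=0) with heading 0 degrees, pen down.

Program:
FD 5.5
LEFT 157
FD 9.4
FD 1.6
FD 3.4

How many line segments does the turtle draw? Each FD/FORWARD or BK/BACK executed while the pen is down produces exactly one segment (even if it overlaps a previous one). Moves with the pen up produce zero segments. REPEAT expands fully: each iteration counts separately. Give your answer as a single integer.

Answer: 4

Derivation:
Executing turtle program step by step:
Start: pos=(0,0), heading=0, pen down
FD 5.5: (0,0) -> (5.5,0) [heading=0, draw]
LT 157: heading 0 -> 157
FD 9.4: (5.5,0) -> (-3.153,3.673) [heading=157, draw]
FD 1.6: (-3.153,3.673) -> (-4.626,4.298) [heading=157, draw]
FD 3.4: (-4.626,4.298) -> (-7.755,5.627) [heading=157, draw]
Final: pos=(-7.755,5.627), heading=157, 4 segment(s) drawn
Segments drawn: 4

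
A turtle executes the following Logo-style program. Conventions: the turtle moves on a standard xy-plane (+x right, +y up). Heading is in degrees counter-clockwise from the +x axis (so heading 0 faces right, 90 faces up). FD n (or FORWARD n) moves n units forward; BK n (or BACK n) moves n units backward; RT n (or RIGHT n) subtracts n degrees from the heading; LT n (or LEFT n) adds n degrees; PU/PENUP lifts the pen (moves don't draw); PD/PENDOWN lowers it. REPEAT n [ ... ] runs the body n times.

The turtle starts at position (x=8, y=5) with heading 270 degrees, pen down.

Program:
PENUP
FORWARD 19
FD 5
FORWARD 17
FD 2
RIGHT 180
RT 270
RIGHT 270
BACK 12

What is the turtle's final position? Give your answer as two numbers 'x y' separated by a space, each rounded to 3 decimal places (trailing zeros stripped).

Answer: 8 -26

Derivation:
Executing turtle program step by step:
Start: pos=(8,5), heading=270, pen down
PU: pen up
FD 19: (8,5) -> (8,-14) [heading=270, move]
FD 5: (8,-14) -> (8,-19) [heading=270, move]
FD 17: (8,-19) -> (8,-36) [heading=270, move]
FD 2: (8,-36) -> (8,-38) [heading=270, move]
RT 180: heading 270 -> 90
RT 270: heading 90 -> 180
RT 270: heading 180 -> 270
BK 12: (8,-38) -> (8,-26) [heading=270, move]
Final: pos=(8,-26), heading=270, 0 segment(s) drawn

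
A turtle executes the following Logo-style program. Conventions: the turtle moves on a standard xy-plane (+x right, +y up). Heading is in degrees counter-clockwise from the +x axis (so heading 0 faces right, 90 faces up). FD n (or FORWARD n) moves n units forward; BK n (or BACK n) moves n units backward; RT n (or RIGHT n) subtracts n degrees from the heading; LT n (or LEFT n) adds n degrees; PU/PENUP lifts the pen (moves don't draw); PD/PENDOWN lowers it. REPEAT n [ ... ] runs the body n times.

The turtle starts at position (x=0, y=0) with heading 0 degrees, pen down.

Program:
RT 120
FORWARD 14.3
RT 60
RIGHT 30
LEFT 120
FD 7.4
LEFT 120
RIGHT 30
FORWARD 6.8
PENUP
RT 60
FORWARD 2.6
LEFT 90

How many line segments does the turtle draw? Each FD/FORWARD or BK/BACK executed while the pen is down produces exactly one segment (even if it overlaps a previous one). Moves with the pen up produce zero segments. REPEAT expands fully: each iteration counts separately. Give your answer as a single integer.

Executing turtle program step by step:
Start: pos=(0,0), heading=0, pen down
RT 120: heading 0 -> 240
FD 14.3: (0,0) -> (-7.15,-12.384) [heading=240, draw]
RT 60: heading 240 -> 180
RT 30: heading 180 -> 150
LT 120: heading 150 -> 270
FD 7.4: (-7.15,-12.384) -> (-7.15,-19.784) [heading=270, draw]
LT 120: heading 270 -> 30
RT 30: heading 30 -> 0
FD 6.8: (-7.15,-19.784) -> (-0.35,-19.784) [heading=0, draw]
PU: pen up
RT 60: heading 0 -> 300
FD 2.6: (-0.35,-19.784) -> (0.95,-22.036) [heading=300, move]
LT 90: heading 300 -> 30
Final: pos=(0.95,-22.036), heading=30, 3 segment(s) drawn
Segments drawn: 3

Answer: 3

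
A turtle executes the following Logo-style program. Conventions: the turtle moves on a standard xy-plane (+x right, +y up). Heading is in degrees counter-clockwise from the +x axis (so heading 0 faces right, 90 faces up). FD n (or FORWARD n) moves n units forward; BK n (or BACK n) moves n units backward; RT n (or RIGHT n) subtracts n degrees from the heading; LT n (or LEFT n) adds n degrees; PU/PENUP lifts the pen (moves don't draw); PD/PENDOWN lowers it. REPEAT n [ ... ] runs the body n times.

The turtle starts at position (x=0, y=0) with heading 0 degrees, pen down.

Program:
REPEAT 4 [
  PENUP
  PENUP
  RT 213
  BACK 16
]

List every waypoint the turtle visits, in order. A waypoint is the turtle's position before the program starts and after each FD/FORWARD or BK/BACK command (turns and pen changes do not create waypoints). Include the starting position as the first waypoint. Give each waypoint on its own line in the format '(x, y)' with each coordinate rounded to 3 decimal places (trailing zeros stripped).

Answer: (0, 0)
(13.419, -8.714)
(6.911, 5.903)
(4.408, -9.901)
(15.114, 1.99)

Derivation:
Executing turtle program step by step:
Start: pos=(0,0), heading=0, pen down
REPEAT 4 [
  -- iteration 1/4 --
  PU: pen up
  PU: pen up
  RT 213: heading 0 -> 147
  BK 16: (0,0) -> (13.419,-8.714) [heading=147, move]
  -- iteration 2/4 --
  PU: pen up
  PU: pen up
  RT 213: heading 147 -> 294
  BK 16: (13.419,-8.714) -> (6.911,5.903) [heading=294, move]
  -- iteration 3/4 --
  PU: pen up
  PU: pen up
  RT 213: heading 294 -> 81
  BK 16: (6.911,5.903) -> (4.408,-9.901) [heading=81, move]
  -- iteration 4/4 --
  PU: pen up
  PU: pen up
  RT 213: heading 81 -> 228
  BK 16: (4.408,-9.901) -> (15.114,1.99) [heading=228, move]
]
Final: pos=(15.114,1.99), heading=228, 0 segment(s) drawn
Waypoints (5 total):
(0, 0)
(13.419, -8.714)
(6.911, 5.903)
(4.408, -9.901)
(15.114, 1.99)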